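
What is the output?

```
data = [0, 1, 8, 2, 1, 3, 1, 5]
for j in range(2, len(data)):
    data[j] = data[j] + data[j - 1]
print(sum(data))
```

85

j=2: data[2] = 8+1 = 9 → [0, 1, 9, 2, 1, 3, 1, 5]
j=3: data[3] = 2+9 = 11 → [0, 1, 9, 11, 1, 3, 1, 5]
j=4: data[4] = 1+11 = 12 → [0, 1, 9, 11, 12, 3, 1, 5]
j=5: data[5] = 3+12 = 15 → [0, 1, 9, 11, 12, 15, 1, 5]
j=6: data[6] = 1+15 = 16 → [0, 1, 9, 11, 12, 15, 16, 5]
j=7: data[7] = 5+16 = 21 → [0, 1, 9, 11, 12, 15, 16, 21]
sum = 85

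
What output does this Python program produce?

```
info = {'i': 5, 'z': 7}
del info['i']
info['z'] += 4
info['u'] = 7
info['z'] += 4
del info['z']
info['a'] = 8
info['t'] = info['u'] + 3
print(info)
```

{'u': 7, 'a': 8, 't': 10}

del 'i' → {'z': 7}
info['z'] = 7+4 = 11 → {'z': 11}
info['u'] = 7 → {'z': 11, 'u': 7}
info['z'] = 11+4 = 15 → {'z': 15, 'u': 7}
del 'z' → {'u': 7}
info['a'] = 8 → {'u': 7, 'a': 8}
info['t'] = info['u']+3 = 10 → {'u': 7, 'a': 8, 't': 10}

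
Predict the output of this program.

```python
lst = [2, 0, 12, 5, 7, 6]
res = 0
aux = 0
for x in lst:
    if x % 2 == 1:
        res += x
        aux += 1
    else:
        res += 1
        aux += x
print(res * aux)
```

x=2: not odd, res = 0+1 = 1; aux=2
x=0: not odd, res = 1+1 = 2; aux=2
x=12: not odd, res = 2+1 = 3; aux=14
x=5: odd, res = 3+5 = 8; aux=15
x=7: odd, res = 8+7 = 15; aux=16
x=6: not odd, res = 15+1 = 16; aux=22
res*aux = 16*22 = 352

352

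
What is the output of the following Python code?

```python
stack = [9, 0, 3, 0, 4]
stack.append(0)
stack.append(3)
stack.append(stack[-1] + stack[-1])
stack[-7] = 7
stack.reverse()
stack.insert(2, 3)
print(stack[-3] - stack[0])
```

append 0 → [9, 0, 3, 0, 4, 0]
append 3 → [9, 0, 3, 0, 4, 0, 3]
append stack[-1]+stack[-1] = 3+3 = 6 → [9, 0, 3, 0, 4, 0, 3, 6]
stack[-7] = 7 → [9, 7, 3, 0, 4, 0, 3, 6]
reverse → [6, 3, 0, 4, 0, 3, 7, 9]
insert 3 at 2 → [6, 3, 3, 0, 4, 0, 3, 7, 9]
stack[-3]-stack[0] = 3-6 = -3

-3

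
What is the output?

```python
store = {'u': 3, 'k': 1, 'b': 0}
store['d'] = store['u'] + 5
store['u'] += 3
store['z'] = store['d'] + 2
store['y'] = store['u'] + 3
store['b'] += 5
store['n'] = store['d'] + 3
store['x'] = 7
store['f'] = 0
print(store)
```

store['d'] = store['u']+5 = 8 → {'u': 3, 'k': 1, 'b': 0, 'd': 8}
store['u'] = 3+3 = 6 → {'u': 6, 'k': 1, 'b': 0, 'd': 8}
store['z'] = store['d']+2 = 10 → {'u': 6, 'k': 1, 'b': 0, 'd': 8, 'z': 10}
store['y'] = store['u']+3 = 9 → {'u': 6, 'k': 1, 'b': 0, 'd': 8, 'z': 10, 'y': 9}
store['b'] = 0+5 = 5 → {'u': 6, 'k': 1, 'b': 5, 'd': 8, 'z': 10, 'y': 9}
store['n'] = store['d']+3 = 11 → {'u': 6, 'k': 1, 'b': 5, 'd': 8, 'z': 10, 'y': 9, 'n': 11}
store['x'] = 7 → {'u': 6, 'k': 1, 'b': 5, 'd': 8, 'z': 10, 'y': 9, 'n': 11, 'x': 7}
store['f'] = 0 → {'u': 6, 'k': 1, 'b': 5, 'd': 8, 'z': 10, 'y': 9, 'n': 11, 'x': 7, 'f': 0}

{'u': 6, 'k': 1, 'b': 5, 'd': 8, 'z': 10, 'y': 9, 'n': 11, 'x': 7, 'f': 0}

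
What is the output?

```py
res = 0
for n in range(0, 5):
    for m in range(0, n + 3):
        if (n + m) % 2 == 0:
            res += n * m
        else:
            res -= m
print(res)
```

69

n=0,m=0: even sum, res = 0+0 = 0
n=0,m=1: odd sum, res = 0-1 = -1
n=0,m=2: even sum, res = (-1)+0 = -1
n=1,m=0: odd sum, res = (-1)-0 = -1
n=1,m=1: even sum, res = (-1)+1 = 0
n=1,m=2: odd sum, res = 0-2 = -2
n=1,m=3: even sum, res = (-2)+3 = 1
n=2,m=0: even sum, res = 1+0 = 1
n=2,m=1: odd sum, res = 1-1 = 0
n=2,m=2: even sum, res = 0+4 = 4
n=2,m=3: odd sum, res = 4-3 = 1
n=2,m=4: even sum, res = 1+8 = 9
n=3,m=0: odd sum, res = 9-0 = 9
n=3,m=1: even sum, res = 9+3 = 12
n=3,m=2: odd sum, res = 12-2 = 10
n=3,m=3: even sum, res = 10+9 = 19
n=3,m=4: odd sum, res = 19-4 = 15
n=3,m=5: even sum, res = 15+15 = 30
n=4,m=0: even sum, res = 30+0 = 30
n=4,m=1: odd sum, res = 30-1 = 29
n=4,m=2: even sum, res = 29+8 = 37
n=4,m=3: odd sum, res = 37-3 = 34
n=4,m=4: even sum, res = 34+16 = 50
n=4,m=5: odd sum, res = 50-5 = 45
n=4,m=6: even sum, res = 45+24 = 69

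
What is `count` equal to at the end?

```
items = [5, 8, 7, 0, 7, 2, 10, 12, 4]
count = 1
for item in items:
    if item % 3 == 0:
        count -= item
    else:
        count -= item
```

-54

item=5: not %3==0, count = 1-5 = -4
item=8: not %3==0, count = (-4)-8 = -12
item=7: not %3==0, count = (-12)-7 = -19
item=0: %3==0, count = (-19)-0 = -19
item=7: not %3==0, count = (-19)-7 = -26
item=2: not %3==0, count = (-26)-2 = -28
item=10: not %3==0, count = (-28)-10 = -38
item=12: %3==0, count = (-38)-12 = -50
item=4: not %3==0, count = (-50)-4 = -54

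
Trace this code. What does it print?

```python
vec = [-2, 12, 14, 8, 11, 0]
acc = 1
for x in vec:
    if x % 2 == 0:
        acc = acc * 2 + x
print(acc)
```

x=-2: even, acc = 1*2+(-2) = 0
x=12: even, acc = 0*2+12 = 12
x=14: even, acc = 12*2+14 = 38
x=8: even, acc = 38*2+8 = 84
x=11: not even
x=0: even, acc = 84*2+0 = 168

168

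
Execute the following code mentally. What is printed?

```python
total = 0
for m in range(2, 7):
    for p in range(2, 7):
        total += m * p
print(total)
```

400

m=2,p=2: total = 0+4 = 4
m=2,p=3: total = 4+6 = 10
m=2,p=4: total = 10+8 = 18
m=2,p=5: total = 18+10 = 28
m=2,p=6: total = 28+12 = 40
m=3,p=2: total = 40+6 = 46
m=3,p=3: total = 46+9 = 55
m=3,p=4: total = 55+12 = 67
m=3,p=5: total = 67+15 = 82
m=3,p=6: total = 82+18 = 100
m=4,p=2: total = 100+8 = 108
m=4,p=3: total = 108+12 = 120
m=4,p=4: total = 120+16 = 136
m=4,p=5: total = 136+20 = 156
m=4,p=6: total = 156+24 = 180
m=5,p=2: total = 180+10 = 190
m=5,p=3: total = 190+15 = 205
m=5,p=4: total = 205+20 = 225
m=5,p=5: total = 225+25 = 250
m=5,p=6: total = 250+30 = 280
m=6,p=2: total = 280+12 = 292
m=6,p=3: total = 292+18 = 310
m=6,p=4: total = 310+24 = 334
m=6,p=5: total = 334+30 = 364
m=6,p=6: total = 364+36 = 400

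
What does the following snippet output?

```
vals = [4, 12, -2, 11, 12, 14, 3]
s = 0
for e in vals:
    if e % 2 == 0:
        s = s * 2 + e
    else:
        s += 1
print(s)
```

e=4: even, s = 0*2+4 = 4
e=12: even, s = 4*2+12 = 20
e=-2: even, s = 20*2+(-2) = 38
e=11: not even, s = 38+1 = 39
e=12: even, s = 39*2+12 = 90
e=14: even, s = 90*2+14 = 194
e=3: not even, s = 194+1 = 195

195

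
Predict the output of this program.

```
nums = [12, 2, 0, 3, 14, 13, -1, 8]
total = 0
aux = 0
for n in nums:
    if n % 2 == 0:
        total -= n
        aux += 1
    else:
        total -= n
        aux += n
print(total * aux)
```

-1020

n=12: even, total = 0-12 = -12; aux=1
n=2: even, total = (-12)-2 = -14; aux=2
n=0: even, total = (-14)-0 = -14; aux=3
n=3: not even, total = (-14)-3 = -17; aux=6
n=14: even, total = (-17)-14 = -31; aux=7
n=13: not even, total = (-31)-13 = -44; aux=20
n=-1: not even, total = (-44)-(-1) = -43; aux=19
n=8: even, total = (-43)-8 = -51; aux=20
total*aux = (-51)*20 = -1020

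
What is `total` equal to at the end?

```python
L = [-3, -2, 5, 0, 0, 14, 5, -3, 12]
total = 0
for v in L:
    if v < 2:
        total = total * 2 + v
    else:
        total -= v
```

-157

v=-3: <2, total = 0*2+(-3) = -3
v=-2: <2, total = (-3)*2+(-2) = -8
v=5: not <2, total = (-8)-5 = -13
v=0: <2, total = (-13)*2+0 = -26
v=0: <2, total = (-26)*2+0 = -52
v=14: not <2, total = (-52)-14 = -66
v=5: not <2, total = (-66)-5 = -71
v=-3: <2, total = (-71)*2+(-3) = -145
v=12: not <2, total = (-145)-12 = -157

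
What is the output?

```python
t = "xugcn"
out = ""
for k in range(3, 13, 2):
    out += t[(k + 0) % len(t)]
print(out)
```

cxgnu

k=3: add t[3]='c' → 'c'
k=5: add t[0]='x' → 'cx'
k=7: add t[2]='g' → 'cxg'
k=9: add t[4]='n' → 'cxgn'
k=11: add t[1]='u' → 'cxgnu'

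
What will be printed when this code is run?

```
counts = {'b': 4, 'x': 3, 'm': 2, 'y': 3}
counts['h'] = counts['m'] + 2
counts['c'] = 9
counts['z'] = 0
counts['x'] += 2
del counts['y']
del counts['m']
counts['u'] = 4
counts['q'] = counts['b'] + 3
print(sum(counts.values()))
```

33

counts['h'] = counts['m']+2 = 4 → {'b': 4, 'x': 3, 'm': 2, 'y': 3, 'h': 4}
counts['c'] = 9 → {'b': 4, 'x': 3, 'm': 2, 'y': 3, 'h': 4, 'c': 9}
counts['z'] = 0 → {'b': 4, 'x': 3, 'm': 2, 'y': 3, 'h': 4, 'c': 9, 'z': 0}
counts['x'] = 3+2 = 5 → {'b': 4, 'x': 5, 'm': 2, 'y': 3, 'h': 4, 'c': 9, 'z': 0}
del 'y' → {'b': 4, 'x': 5, 'm': 2, 'h': 4, 'c': 9, 'z': 0}
del 'm' → {'b': 4, 'x': 5, 'h': 4, 'c': 9, 'z': 0}
counts['u'] = 4 → {'b': 4, 'x': 5, 'h': 4, 'c': 9, 'z': 0, 'u': 4}
counts['q'] = counts['b']+3 = 7 → {'b': 4, 'x': 5, 'h': 4, 'c': 9, 'z': 0, 'u': 4, 'q': 7}
sum of values = 33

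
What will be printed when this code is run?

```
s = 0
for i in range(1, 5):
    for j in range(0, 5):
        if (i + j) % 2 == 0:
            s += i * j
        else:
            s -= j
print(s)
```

i=1,j=0: odd sum, s = 0-0 = 0
i=1,j=1: even sum, s = 0+1 = 1
i=1,j=2: odd sum, s = 1-2 = -1
i=1,j=3: even sum, s = (-1)+3 = 2
i=1,j=4: odd sum, s = 2-4 = -2
i=2,j=0: even sum, s = (-2)+0 = -2
i=2,j=1: odd sum, s = (-2)-1 = -3
i=2,j=2: even sum, s = (-3)+4 = 1
i=2,j=3: odd sum, s = 1-3 = -2
i=2,j=4: even sum, s = (-2)+8 = 6
i=3,j=0: odd sum, s = 6-0 = 6
i=3,j=1: even sum, s = 6+3 = 9
i=3,j=2: odd sum, s = 9-2 = 7
i=3,j=3: even sum, s = 7+9 = 16
i=3,j=4: odd sum, s = 16-4 = 12
i=4,j=0: even sum, s = 12+0 = 12
i=4,j=1: odd sum, s = 12-1 = 11
i=4,j=2: even sum, s = 11+8 = 19
i=4,j=3: odd sum, s = 19-3 = 16
i=4,j=4: even sum, s = 16+16 = 32

32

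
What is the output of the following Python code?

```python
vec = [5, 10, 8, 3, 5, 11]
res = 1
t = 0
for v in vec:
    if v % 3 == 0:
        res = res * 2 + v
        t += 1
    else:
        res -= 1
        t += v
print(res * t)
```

-120

v=5: not %3==0, res = 1-1 = 0; t=5
v=10: not %3==0, res = 0-1 = -1; t=15
v=8: not %3==0, res = (-1)-1 = -2; t=23
v=3: %3==0, res = (-2)*2+3 = -1; t=24
v=5: not %3==0, res = (-1)-1 = -2; t=29
v=11: not %3==0, res = (-2)-1 = -3; t=40
res*t = (-3)*40 = -120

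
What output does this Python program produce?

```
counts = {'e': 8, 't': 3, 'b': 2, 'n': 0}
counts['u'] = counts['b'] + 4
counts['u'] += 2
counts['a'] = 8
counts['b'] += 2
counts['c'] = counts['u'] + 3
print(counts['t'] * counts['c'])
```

counts['u'] = counts['b']+4 = 6 → {'e': 8, 't': 3, 'b': 2, 'n': 0, 'u': 6}
counts['u'] = 6+2 = 8 → {'e': 8, 't': 3, 'b': 2, 'n': 0, 'u': 8}
counts['a'] = 8 → {'e': 8, 't': 3, 'b': 2, 'n': 0, 'u': 8, 'a': 8}
counts['b'] = 2+2 = 4 → {'e': 8, 't': 3, 'b': 4, 'n': 0, 'u': 8, 'a': 8}
counts['c'] = counts['u']+3 = 11 → {'e': 8, 't': 3, 'b': 4, 'n': 0, 'u': 8, 'a': 8, 'c': 11}
counts['t']*counts['c'] = 3*11 = 33

33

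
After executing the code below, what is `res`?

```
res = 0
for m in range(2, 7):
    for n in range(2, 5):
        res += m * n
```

m=2,n=2: res = 0+4 = 4
m=2,n=3: res = 4+6 = 10
m=2,n=4: res = 10+8 = 18
m=3,n=2: res = 18+6 = 24
m=3,n=3: res = 24+9 = 33
m=3,n=4: res = 33+12 = 45
m=4,n=2: res = 45+8 = 53
m=4,n=3: res = 53+12 = 65
m=4,n=4: res = 65+16 = 81
m=5,n=2: res = 81+10 = 91
m=5,n=3: res = 91+15 = 106
m=5,n=4: res = 106+20 = 126
m=6,n=2: res = 126+12 = 138
m=6,n=3: res = 138+18 = 156
m=6,n=4: res = 156+24 = 180

180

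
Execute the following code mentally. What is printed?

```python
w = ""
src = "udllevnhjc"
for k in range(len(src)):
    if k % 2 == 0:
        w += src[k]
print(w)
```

k=0: add 'u' → 'u'
k=1: skip
k=2: add 'l' → 'ul'
k=3: skip
k=4: add 'e' → 'ule'
k=5: skip
k=6: add 'n' → 'ulen'
k=7: skip
k=8: add 'j' → 'ulenj'
k=9: skip

ulenj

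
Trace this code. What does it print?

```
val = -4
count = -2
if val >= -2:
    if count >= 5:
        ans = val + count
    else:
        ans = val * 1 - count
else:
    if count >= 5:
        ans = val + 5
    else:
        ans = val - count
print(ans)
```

-2

val=-4, count=-2
val >= -2 is False; count >= 5 is False
→ ans = val - count = -2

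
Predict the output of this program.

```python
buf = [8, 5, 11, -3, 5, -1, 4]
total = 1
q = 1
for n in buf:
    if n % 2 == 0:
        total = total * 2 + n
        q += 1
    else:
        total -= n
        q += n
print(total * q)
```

-200

n=8: even, total = 1*2+8 = 10; q=2
n=5: not even, total = 10-5 = 5; q=7
n=11: not even, total = 5-11 = -6; q=18
n=-3: not even, total = (-6)-(-3) = -3; q=15
n=5: not even, total = (-3)-5 = -8; q=20
n=-1: not even, total = (-8)-(-1) = -7; q=19
n=4: even, total = (-7)*2+4 = -10; q=20
total*q = (-10)*20 = -200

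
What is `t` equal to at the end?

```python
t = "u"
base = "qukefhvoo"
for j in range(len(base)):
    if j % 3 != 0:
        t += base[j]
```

j=0: skip
j=1: add 'u' → 'uu'
j=2: add 'k' → 'uuk'
j=3: skip
j=4: add 'f' → 'uukf'
j=5: add 'h' → 'uukfh'
j=6: skip
j=7: add 'o' → 'uukfho'
j=8: add 'o' → 'uukfhoo'

'uukfhoo'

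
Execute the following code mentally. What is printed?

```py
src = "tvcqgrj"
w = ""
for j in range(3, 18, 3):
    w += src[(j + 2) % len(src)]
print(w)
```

rvgtq

j=3: add src[5]='r' → 'r'
j=6: add src[1]='v' → 'rv'
j=9: add src[4]='g' → 'rvg'
j=12: add src[0]='t' → 'rvgt'
j=15: add src[3]='q' → 'rvgtq'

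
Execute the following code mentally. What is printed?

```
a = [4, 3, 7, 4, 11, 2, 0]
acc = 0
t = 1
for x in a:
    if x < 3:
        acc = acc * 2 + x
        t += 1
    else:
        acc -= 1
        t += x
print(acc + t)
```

16

x=4: not <3, acc = 0-1 = -1; t=5
x=3: not <3, acc = (-1)-1 = -2; t=8
x=7: not <3, acc = (-2)-1 = -3; t=15
x=4: not <3, acc = (-3)-1 = -4; t=19
x=11: not <3, acc = (-4)-1 = -5; t=30
x=2: <3, acc = (-5)*2+2 = -8; t=31
x=0: <3, acc = (-8)*2+0 = -16; t=32
acc+t = (-16)+32 = 16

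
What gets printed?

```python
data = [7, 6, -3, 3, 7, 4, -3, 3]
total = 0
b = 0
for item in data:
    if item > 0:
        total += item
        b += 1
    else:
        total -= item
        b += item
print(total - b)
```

36

item=7: >0, total = 0+7 = 7; b=1
item=6: >0, total = 7+6 = 13; b=2
item=-3: not >0, total = 13-(-3) = 16; b=-1
item=3: >0, total = 16+3 = 19; b=0
item=7: >0, total = 19+7 = 26; b=1
item=4: >0, total = 26+4 = 30; b=2
item=-3: not >0, total = 30-(-3) = 33; b=-1
item=3: >0, total = 33+3 = 36; b=0
total-b = 36-0 = 36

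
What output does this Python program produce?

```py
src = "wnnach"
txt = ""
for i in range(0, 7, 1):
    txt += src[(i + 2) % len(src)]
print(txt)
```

nachwnn

i=0: add src[2]='n' → 'n'
i=1: add src[3]='a' → 'na'
i=2: add src[4]='c' → 'nac'
i=3: add src[5]='h' → 'nach'
i=4: add src[0]='w' → 'nachw'
i=5: add src[1]='n' → 'nachwn'
i=6: add src[2]='n' → 'nachwnn'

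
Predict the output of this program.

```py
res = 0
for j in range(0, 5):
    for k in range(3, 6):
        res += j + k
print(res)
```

90

j=0,k=3: res = 0+3 = 3
j=0,k=4: res = 3+4 = 7
j=0,k=5: res = 7+5 = 12
j=1,k=3: res = 12+4 = 16
j=1,k=4: res = 16+5 = 21
j=1,k=5: res = 21+6 = 27
j=2,k=3: res = 27+5 = 32
j=2,k=4: res = 32+6 = 38
j=2,k=5: res = 38+7 = 45
j=3,k=3: res = 45+6 = 51
j=3,k=4: res = 51+7 = 58
j=3,k=5: res = 58+8 = 66
j=4,k=3: res = 66+7 = 73
j=4,k=4: res = 73+8 = 81
j=4,k=5: res = 81+9 = 90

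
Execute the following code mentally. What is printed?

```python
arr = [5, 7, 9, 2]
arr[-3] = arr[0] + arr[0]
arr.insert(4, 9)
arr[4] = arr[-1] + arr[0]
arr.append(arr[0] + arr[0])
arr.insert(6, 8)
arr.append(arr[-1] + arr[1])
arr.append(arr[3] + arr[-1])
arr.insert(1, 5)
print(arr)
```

arr[-3] = arr[0]+arr[0] = 5+5 = 10 → [5, 10, 9, 2]
insert 9 at 4 → [5, 10, 9, 2, 9]
arr[4] = arr[-1]+arr[0] = 9+5 = 14 → [5, 10, 9, 2, 14]
append arr[0]+arr[0] = 5+5 = 10 → [5, 10, 9, 2, 14, 10]
insert 8 at 6 → [5, 10, 9, 2, 14, 10, 8]
append arr[-1]+arr[1] = 8+10 = 18 → [5, 10, 9, 2, 14, 10, 8, 18]
append arr[3]+arr[-1] = 2+18 = 20 → [5, 10, 9, 2, 14, 10, 8, 18, 20]
insert 5 at 1 → [5, 5, 10, 9, 2, 14, 10, 8, 18, 20]

[5, 5, 10, 9, 2, 14, 10, 8, 18, 20]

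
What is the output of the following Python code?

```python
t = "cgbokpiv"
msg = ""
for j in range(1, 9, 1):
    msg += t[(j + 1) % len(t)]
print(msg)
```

j=1: add t[2]='b' → 'b'
j=2: add t[3]='o' → 'bo'
j=3: add t[4]='k' → 'bok'
j=4: add t[5]='p' → 'bokp'
j=5: add t[6]='i' → 'bokpi'
j=6: add t[7]='v' → 'bokpiv'
j=7: add t[0]='c' → 'bokpivc'
j=8: add t[1]='g' → 'bokpivcg'

bokpivcg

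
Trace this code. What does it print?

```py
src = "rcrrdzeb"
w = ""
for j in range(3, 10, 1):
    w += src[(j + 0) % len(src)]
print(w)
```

rdzebrc

j=3: add src[3]='r' → 'r'
j=4: add src[4]='d' → 'rd'
j=5: add src[5]='z' → 'rdz'
j=6: add src[6]='e' → 'rdze'
j=7: add src[7]='b' → 'rdzeb'
j=8: add src[0]='r' → 'rdzebr'
j=9: add src[1]='c' → 'rdzebrc'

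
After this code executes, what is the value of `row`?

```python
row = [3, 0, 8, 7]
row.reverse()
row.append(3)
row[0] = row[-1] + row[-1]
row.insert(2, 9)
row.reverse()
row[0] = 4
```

reverse → [7, 8, 0, 3]
append 3 → [7, 8, 0, 3, 3]
row[0] = row[-1]+row[-1] = 3+3 = 6 → [6, 8, 0, 3, 3]
insert 9 at 2 → [6, 8, 9, 0, 3, 3]
reverse → [3, 3, 0, 9, 8, 6]
row[0] = 4 → [4, 3, 0, 9, 8, 6]

[4, 3, 0, 9, 8, 6]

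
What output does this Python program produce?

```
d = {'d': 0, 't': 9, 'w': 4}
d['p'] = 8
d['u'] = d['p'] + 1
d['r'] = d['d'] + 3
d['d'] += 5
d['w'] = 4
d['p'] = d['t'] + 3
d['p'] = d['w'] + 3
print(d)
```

d['p'] = 8 → {'d': 0, 't': 9, 'w': 4, 'p': 8}
d['u'] = d['p']+1 = 9 → {'d': 0, 't': 9, 'w': 4, 'p': 8, 'u': 9}
d['r'] = d['d']+3 = 3 → {'d': 0, 't': 9, 'w': 4, 'p': 8, 'u': 9, 'r': 3}
d['d'] = 0+5 = 5 → {'d': 5, 't': 9, 'w': 4, 'p': 8, 'u': 9, 'r': 3}
d['w'] = 4 → {'d': 5, 't': 9, 'w': 4, 'p': 8, 'u': 9, 'r': 3}
d['p'] = d['t']+3 = 12 → {'d': 5, 't': 9, 'w': 4, 'p': 12, 'u': 9, 'r': 3}
d['p'] = d['w']+3 = 7 → {'d': 5, 't': 9, 'w': 4, 'p': 7, 'u': 9, 'r': 3}

{'d': 5, 't': 9, 'w': 4, 'p': 7, 'u': 9, 'r': 3}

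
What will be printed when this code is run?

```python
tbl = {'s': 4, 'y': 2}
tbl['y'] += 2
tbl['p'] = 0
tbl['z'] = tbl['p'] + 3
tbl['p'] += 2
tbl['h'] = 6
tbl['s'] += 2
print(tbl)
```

tbl['y'] = 2+2 = 4 → {'s': 4, 'y': 4}
tbl['p'] = 0 → {'s': 4, 'y': 4, 'p': 0}
tbl['z'] = tbl['p']+3 = 3 → {'s': 4, 'y': 4, 'p': 0, 'z': 3}
tbl['p'] = 0+2 = 2 → {'s': 4, 'y': 4, 'p': 2, 'z': 3}
tbl['h'] = 6 → {'s': 4, 'y': 4, 'p': 2, 'z': 3, 'h': 6}
tbl['s'] = 4+2 = 6 → {'s': 6, 'y': 4, 'p': 2, 'z': 3, 'h': 6}

{'s': 6, 'y': 4, 'p': 2, 'z': 3, 'h': 6}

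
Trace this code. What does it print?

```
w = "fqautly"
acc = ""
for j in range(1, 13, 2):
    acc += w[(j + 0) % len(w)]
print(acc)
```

j=1: add w[1]='q' → 'q'
j=3: add w[3]='u' → 'qu'
j=5: add w[5]='l' → 'qul'
j=7: add w[0]='f' → 'qulf'
j=9: add w[2]='a' → 'qulfa'
j=11: add w[4]='t' → 'qulfat'

qulfat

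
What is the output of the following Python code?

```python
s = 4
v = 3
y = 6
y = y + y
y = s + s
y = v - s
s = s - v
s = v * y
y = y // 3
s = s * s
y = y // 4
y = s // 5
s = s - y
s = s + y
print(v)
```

3

y = 6+6 = 12
y = 4+4 = 8
y = 3-4 = -1
s = 4-3 = 1
s = 3*(-1) = -3
y = (-1)//3 = -1
s = (-3)*(-3) = 9
y = (-1)//4 = -1
y = 9//5 = 1
s = 9-1 = 8
s = 8+1 = 9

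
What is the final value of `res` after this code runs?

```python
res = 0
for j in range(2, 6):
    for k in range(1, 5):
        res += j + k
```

96

j=2,k=1: res = 0+3 = 3
j=2,k=2: res = 3+4 = 7
j=2,k=3: res = 7+5 = 12
j=2,k=4: res = 12+6 = 18
j=3,k=1: res = 18+4 = 22
j=3,k=2: res = 22+5 = 27
j=3,k=3: res = 27+6 = 33
j=3,k=4: res = 33+7 = 40
j=4,k=1: res = 40+5 = 45
j=4,k=2: res = 45+6 = 51
j=4,k=3: res = 51+7 = 58
j=4,k=4: res = 58+8 = 66
j=5,k=1: res = 66+6 = 72
j=5,k=2: res = 72+7 = 79
j=5,k=3: res = 79+8 = 87
j=5,k=4: res = 87+9 = 96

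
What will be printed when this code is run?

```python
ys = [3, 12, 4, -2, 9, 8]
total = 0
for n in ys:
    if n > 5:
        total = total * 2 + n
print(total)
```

74

n=3: not >5
n=12: >5, total = 0*2+12 = 12
n=4: not >5
n=-2: not >5
n=9: >5, total = 12*2+9 = 33
n=8: >5, total = 33*2+8 = 74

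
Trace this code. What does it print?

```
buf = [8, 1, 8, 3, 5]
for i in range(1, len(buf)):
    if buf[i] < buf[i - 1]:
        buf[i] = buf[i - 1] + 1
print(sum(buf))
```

i=1: 1<8, buf[1] = 8+1 = 9 → [8, 9, 8, 3, 5]
i=2: 8<9, buf[2] = 9+1 = 10 → [8, 9, 10, 3, 5]
i=3: 3<10, buf[3] = 10+1 = 11 → [8, 9, 10, 11, 5]
i=4: 5<11, buf[4] = 11+1 = 12 → [8, 9, 10, 11, 12]
sum = 50

50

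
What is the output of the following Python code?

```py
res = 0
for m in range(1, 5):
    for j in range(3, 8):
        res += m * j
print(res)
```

250

m=1,j=3: res = 0+3 = 3
m=1,j=4: res = 3+4 = 7
m=1,j=5: res = 7+5 = 12
m=1,j=6: res = 12+6 = 18
m=1,j=7: res = 18+7 = 25
m=2,j=3: res = 25+6 = 31
m=2,j=4: res = 31+8 = 39
m=2,j=5: res = 39+10 = 49
m=2,j=6: res = 49+12 = 61
m=2,j=7: res = 61+14 = 75
m=3,j=3: res = 75+9 = 84
m=3,j=4: res = 84+12 = 96
m=3,j=5: res = 96+15 = 111
m=3,j=6: res = 111+18 = 129
m=3,j=7: res = 129+21 = 150
m=4,j=3: res = 150+12 = 162
m=4,j=4: res = 162+16 = 178
m=4,j=5: res = 178+20 = 198
m=4,j=6: res = 198+24 = 222
m=4,j=7: res = 222+28 = 250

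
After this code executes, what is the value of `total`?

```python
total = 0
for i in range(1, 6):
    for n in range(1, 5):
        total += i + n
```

110

i=1,n=1: total = 0+2 = 2
i=1,n=2: total = 2+3 = 5
i=1,n=3: total = 5+4 = 9
i=1,n=4: total = 9+5 = 14
i=2,n=1: total = 14+3 = 17
i=2,n=2: total = 17+4 = 21
i=2,n=3: total = 21+5 = 26
i=2,n=4: total = 26+6 = 32
i=3,n=1: total = 32+4 = 36
i=3,n=2: total = 36+5 = 41
i=3,n=3: total = 41+6 = 47
i=3,n=4: total = 47+7 = 54
i=4,n=1: total = 54+5 = 59
i=4,n=2: total = 59+6 = 65
i=4,n=3: total = 65+7 = 72
i=4,n=4: total = 72+8 = 80
i=5,n=1: total = 80+6 = 86
i=5,n=2: total = 86+7 = 93
i=5,n=3: total = 93+8 = 101
i=5,n=4: total = 101+9 = 110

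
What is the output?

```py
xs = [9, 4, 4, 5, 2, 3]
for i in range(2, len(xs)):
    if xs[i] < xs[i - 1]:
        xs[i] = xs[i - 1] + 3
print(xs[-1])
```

i=2: 4>=4, unchanged → [9, 4, 4, 5, 2, 3]
i=3: 5>=4, unchanged → [9, 4, 4, 5, 2, 3]
i=4: 2<5, xs[4] = 5+3 = 8 → [9, 4, 4, 5, 8, 3]
i=5: 3<8, xs[5] = 8+3 = 11 → [9, 4, 4, 5, 8, 11]

11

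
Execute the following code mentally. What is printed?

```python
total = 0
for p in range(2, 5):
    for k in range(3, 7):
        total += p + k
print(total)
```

90

p=2,k=3: total = 0+5 = 5
p=2,k=4: total = 5+6 = 11
p=2,k=5: total = 11+7 = 18
p=2,k=6: total = 18+8 = 26
p=3,k=3: total = 26+6 = 32
p=3,k=4: total = 32+7 = 39
p=3,k=5: total = 39+8 = 47
p=3,k=6: total = 47+9 = 56
p=4,k=3: total = 56+7 = 63
p=4,k=4: total = 63+8 = 71
p=4,k=5: total = 71+9 = 80
p=4,k=6: total = 80+10 = 90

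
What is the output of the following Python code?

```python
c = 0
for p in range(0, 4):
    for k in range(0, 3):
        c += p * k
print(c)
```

18

p=0,k=0: c = 0+0 = 0
p=0,k=1: c = 0+0 = 0
p=0,k=2: c = 0+0 = 0
p=1,k=0: c = 0+0 = 0
p=1,k=1: c = 0+1 = 1
p=1,k=2: c = 1+2 = 3
p=2,k=0: c = 3+0 = 3
p=2,k=1: c = 3+2 = 5
p=2,k=2: c = 5+4 = 9
p=3,k=0: c = 9+0 = 9
p=3,k=1: c = 9+3 = 12
p=3,k=2: c = 12+6 = 18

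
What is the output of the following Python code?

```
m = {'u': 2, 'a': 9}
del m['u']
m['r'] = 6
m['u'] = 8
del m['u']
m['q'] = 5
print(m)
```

del 'u' → {'a': 9}
m['r'] = 6 → {'a': 9, 'r': 6}
m['u'] = 8 → {'a': 9, 'r': 6, 'u': 8}
del 'u' → {'a': 9, 'r': 6}
m['q'] = 5 → {'a': 9, 'r': 6, 'q': 5}

{'a': 9, 'r': 6, 'q': 5}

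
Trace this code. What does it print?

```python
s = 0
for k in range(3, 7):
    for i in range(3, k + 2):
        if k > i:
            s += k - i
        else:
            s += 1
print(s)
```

18

k=3,i=3: not 3>3, s = 0+1 = 1
k=3,i=4: not 3>4, s = 1+1 = 2
k=4,i=3: 4>3, s = 2+1 = 3
k=4,i=4: not 4>4, s = 3+1 = 4
k=4,i=5: not 4>5, s = 4+1 = 5
k=5,i=3: 5>3, s = 5+2 = 7
k=5,i=4: 5>4, s = 7+1 = 8
k=5,i=5: not 5>5, s = 8+1 = 9
k=5,i=6: not 5>6, s = 9+1 = 10
k=6,i=3: 6>3, s = 10+3 = 13
k=6,i=4: 6>4, s = 13+2 = 15
k=6,i=5: 6>5, s = 15+1 = 16
k=6,i=6: not 6>6, s = 16+1 = 17
k=6,i=7: not 6>7, s = 17+1 = 18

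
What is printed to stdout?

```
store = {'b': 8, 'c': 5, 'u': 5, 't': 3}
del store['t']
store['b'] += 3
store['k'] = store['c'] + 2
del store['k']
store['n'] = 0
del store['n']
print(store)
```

del 't' → {'b': 8, 'c': 5, 'u': 5}
store['b'] = 8+3 = 11 → {'b': 11, 'c': 5, 'u': 5}
store['k'] = store['c']+2 = 7 → {'b': 11, 'c': 5, 'u': 5, 'k': 7}
del 'k' → {'b': 11, 'c': 5, 'u': 5}
store['n'] = 0 → {'b': 11, 'c': 5, 'u': 5, 'n': 0}
del 'n' → {'b': 11, 'c': 5, 'u': 5}

{'b': 11, 'c': 5, 'u': 5}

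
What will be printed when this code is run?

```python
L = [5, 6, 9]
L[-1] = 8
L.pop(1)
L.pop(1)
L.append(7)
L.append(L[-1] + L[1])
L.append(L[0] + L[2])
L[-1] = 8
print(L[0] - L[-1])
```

-3

L[-1] = 8 → [5, 6, 8]
pop(1) removes 6 → [5, 8]
pop(1) removes 8 → [5]
append 7 → [5, 7]
append L[-1]+L[1] = 7+7 = 14 → [5, 7, 14]
append L[0]+L[2] = 5+14 = 19 → [5, 7, 14, 19]
L[-1] = 8 → [5, 7, 14, 8]
L[0]-L[-1] = 5-8 = -3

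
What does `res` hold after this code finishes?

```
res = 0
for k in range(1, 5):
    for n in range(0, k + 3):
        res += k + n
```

k=1,n=0: res = 0+1 = 1
k=1,n=1: res = 1+2 = 3
k=1,n=2: res = 3+3 = 6
k=1,n=3: res = 6+4 = 10
k=2,n=0: res = 10+2 = 12
k=2,n=1: res = 12+3 = 15
k=2,n=2: res = 15+4 = 19
k=2,n=3: res = 19+5 = 24
k=2,n=4: res = 24+6 = 30
k=3,n=0: res = 30+3 = 33
k=3,n=1: res = 33+4 = 37
k=3,n=2: res = 37+5 = 42
k=3,n=3: res = 42+6 = 48
k=3,n=4: res = 48+7 = 55
k=3,n=5: res = 55+8 = 63
k=4,n=0: res = 63+4 = 67
k=4,n=1: res = 67+5 = 72
k=4,n=2: res = 72+6 = 78
k=4,n=3: res = 78+7 = 85
k=4,n=4: res = 85+8 = 93
k=4,n=5: res = 93+9 = 102
k=4,n=6: res = 102+10 = 112

112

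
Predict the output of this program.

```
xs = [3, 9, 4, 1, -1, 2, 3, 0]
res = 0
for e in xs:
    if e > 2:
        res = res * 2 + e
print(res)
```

e=3: >2, res = 0*2+3 = 3
e=9: >2, res = 3*2+9 = 15
e=4: >2, res = 15*2+4 = 34
e=1: not >2
e=-1: not >2
e=2: not >2
e=3: >2, res = 34*2+3 = 71
e=0: not >2

71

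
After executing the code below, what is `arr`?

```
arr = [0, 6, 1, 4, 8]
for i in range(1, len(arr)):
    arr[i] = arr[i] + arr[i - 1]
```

[0, 6, 7, 11, 19]

i=1: arr[1] = 6+0 = 6 → [0, 6, 1, 4, 8]
i=2: arr[2] = 1+6 = 7 → [0, 6, 7, 4, 8]
i=3: arr[3] = 4+7 = 11 → [0, 6, 7, 11, 8]
i=4: arr[4] = 8+11 = 19 → [0, 6, 7, 11, 19]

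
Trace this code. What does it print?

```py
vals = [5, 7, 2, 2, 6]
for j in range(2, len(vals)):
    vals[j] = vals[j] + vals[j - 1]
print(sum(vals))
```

j=2: vals[2] = 2+7 = 9 → [5, 7, 9, 2, 6]
j=3: vals[3] = 2+9 = 11 → [5, 7, 9, 11, 6]
j=4: vals[4] = 6+11 = 17 → [5, 7, 9, 11, 17]
sum = 49

49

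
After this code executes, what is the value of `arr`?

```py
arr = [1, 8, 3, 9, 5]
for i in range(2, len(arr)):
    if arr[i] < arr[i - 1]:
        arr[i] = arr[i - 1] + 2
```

[1, 8, 10, 12, 14]

i=2: 3<8, arr[2] = 8+2 = 10 → [1, 8, 10, 9, 5]
i=3: 9<10, arr[3] = 10+2 = 12 → [1, 8, 10, 12, 5]
i=4: 5<12, arr[4] = 12+2 = 14 → [1, 8, 10, 12, 14]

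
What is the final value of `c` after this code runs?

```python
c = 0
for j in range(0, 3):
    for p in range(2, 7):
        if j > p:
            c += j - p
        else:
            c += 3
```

45

j=0,p=2: not 0>2, c = 0+3 = 3
j=0,p=3: not 0>3, c = 3+3 = 6
j=0,p=4: not 0>4, c = 6+3 = 9
j=0,p=5: not 0>5, c = 9+3 = 12
j=0,p=6: not 0>6, c = 12+3 = 15
j=1,p=2: not 1>2, c = 15+3 = 18
j=1,p=3: not 1>3, c = 18+3 = 21
j=1,p=4: not 1>4, c = 21+3 = 24
j=1,p=5: not 1>5, c = 24+3 = 27
j=1,p=6: not 1>6, c = 27+3 = 30
j=2,p=2: not 2>2, c = 30+3 = 33
j=2,p=3: not 2>3, c = 33+3 = 36
j=2,p=4: not 2>4, c = 36+3 = 39
j=2,p=5: not 2>5, c = 39+3 = 42
j=2,p=6: not 2>6, c = 42+3 = 45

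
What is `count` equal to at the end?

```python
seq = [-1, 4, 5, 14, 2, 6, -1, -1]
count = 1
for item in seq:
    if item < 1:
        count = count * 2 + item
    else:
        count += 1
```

21

item=-1: <1, count = 1*2+(-1) = 1
item=4: not <1, count = 1+1 = 2
item=5: not <1, count = 2+1 = 3
item=14: not <1, count = 3+1 = 4
item=2: not <1, count = 4+1 = 5
item=6: not <1, count = 5+1 = 6
item=-1: <1, count = 6*2+(-1) = 11
item=-1: <1, count = 11*2+(-1) = 21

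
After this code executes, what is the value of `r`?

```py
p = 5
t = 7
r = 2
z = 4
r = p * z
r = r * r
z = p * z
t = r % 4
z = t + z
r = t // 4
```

0

r = 5*4 = 20
r = 20*20 = 400
z = 5*4 = 20
t = 400%4 = 0
z = 0+20 = 20
r = 0//4 = 0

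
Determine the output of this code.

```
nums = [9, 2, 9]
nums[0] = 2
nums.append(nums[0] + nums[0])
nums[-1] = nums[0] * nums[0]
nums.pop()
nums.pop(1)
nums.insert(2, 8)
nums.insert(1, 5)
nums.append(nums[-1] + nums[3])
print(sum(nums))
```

40

nums[0] = 2 → [2, 2, 9]
append nums[0]+nums[0] = 2+2 = 4 → [2, 2, 9, 4]
nums[-1] = nums[0]*nums[0] = 2*2 = 4 → [2, 2, 9, 4]
pop() removes 4 → [2, 2, 9]
pop(1) removes 2 → [2, 9]
insert 8 at 2 → [2, 9, 8]
insert 5 at 1 → [2, 5, 9, 8]
append nums[-1]+nums[3] = 8+8 = 16 → [2, 5, 9, 8, 16]
sum = 40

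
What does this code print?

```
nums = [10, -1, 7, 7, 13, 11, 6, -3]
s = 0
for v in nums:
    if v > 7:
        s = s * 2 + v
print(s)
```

77

v=10: >7, s = 0*2+10 = 10
v=-1: not >7
v=7: not >7
v=7: not >7
v=13: >7, s = 10*2+13 = 33
v=11: >7, s = 33*2+11 = 77
v=6: not >7
v=-3: not >7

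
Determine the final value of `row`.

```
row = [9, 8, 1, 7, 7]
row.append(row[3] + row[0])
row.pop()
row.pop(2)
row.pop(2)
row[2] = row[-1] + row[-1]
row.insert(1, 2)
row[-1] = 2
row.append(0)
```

append row[3]+row[0] = 7+9 = 16 → [9, 8, 1, 7, 7, 16]
pop() removes 16 → [9, 8, 1, 7, 7]
pop(2) removes 1 → [9, 8, 7, 7]
pop(2) removes 7 → [9, 8, 7]
row[2] = row[-1]+row[-1] = 7+7 = 14 → [9, 8, 14]
insert 2 at 1 → [9, 2, 8, 14]
row[-1] = 2 → [9, 2, 8, 2]
append 0 → [9, 2, 8, 2, 0]

[9, 2, 8, 2, 0]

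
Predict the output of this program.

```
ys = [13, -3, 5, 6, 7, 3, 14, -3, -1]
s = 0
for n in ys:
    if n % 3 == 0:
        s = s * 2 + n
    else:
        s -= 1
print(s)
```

n=13: not %3==0, s = 0-1 = -1
n=-3: %3==0, s = (-1)*2+(-3) = -5
n=5: not %3==0, s = (-5)-1 = -6
n=6: %3==0, s = (-6)*2+6 = -6
n=7: not %3==0, s = (-6)-1 = -7
n=3: %3==0, s = (-7)*2+3 = -11
n=14: not %3==0, s = (-11)-1 = -12
n=-3: %3==0, s = (-12)*2+(-3) = -27
n=-1: not %3==0, s = (-27)-1 = -28

-28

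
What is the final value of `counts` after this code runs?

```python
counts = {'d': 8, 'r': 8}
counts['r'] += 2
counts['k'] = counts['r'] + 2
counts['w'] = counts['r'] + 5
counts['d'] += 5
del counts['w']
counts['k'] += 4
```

{'d': 13, 'r': 10, 'k': 16}

counts['r'] = 8+2 = 10 → {'d': 8, 'r': 10}
counts['k'] = counts['r']+2 = 12 → {'d': 8, 'r': 10, 'k': 12}
counts['w'] = counts['r']+5 = 15 → {'d': 8, 'r': 10, 'k': 12, 'w': 15}
counts['d'] = 8+5 = 13 → {'d': 13, 'r': 10, 'k': 12, 'w': 15}
del 'w' → {'d': 13, 'r': 10, 'k': 12}
counts['k'] = 12+4 = 16 → {'d': 13, 'r': 10, 'k': 16}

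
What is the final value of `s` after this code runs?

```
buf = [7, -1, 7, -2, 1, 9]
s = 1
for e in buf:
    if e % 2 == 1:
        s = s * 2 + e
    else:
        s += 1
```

179

e=7: odd, s = 1*2+7 = 9
e=-1: odd, s = 9*2+(-1) = 17
e=7: odd, s = 17*2+7 = 41
e=-2: not odd, s = 41+1 = 42
e=1: odd, s = 42*2+1 = 85
e=9: odd, s = 85*2+9 = 179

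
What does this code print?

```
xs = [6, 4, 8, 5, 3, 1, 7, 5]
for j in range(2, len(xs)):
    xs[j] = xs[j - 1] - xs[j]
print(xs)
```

j=2: xs[2] = 4-8 = -4 → [6, 4, -4, 5, 3, 1, 7, 5]
j=3: xs[3] = (-4)-5 = -9 → [6, 4, -4, -9, 3, 1, 7, 5]
j=4: xs[4] = (-9)-3 = -12 → [6, 4, -4, -9, -12, 1, 7, 5]
j=5: xs[5] = (-12)-1 = -13 → [6, 4, -4, -9, -12, -13, 7, 5]
j=6: xs[6] = (-13)-7 = -20 → [6, 4, -4, -9, -12, -13, -20, 5]
j=7: xs[7] = (-20)-5 = -25 → [6, 4, -4, -9, -12, -13, -20, -25]

[6, 4, -4, -9, -12, -13, -20, -25]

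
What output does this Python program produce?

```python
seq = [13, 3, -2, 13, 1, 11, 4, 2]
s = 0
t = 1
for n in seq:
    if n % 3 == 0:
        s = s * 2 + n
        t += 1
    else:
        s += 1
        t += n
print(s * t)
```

484

n=13: not %3==0, s = 0+1 = 1; t=14
n=3: %3==0, s = 1*2+3 = 5; t=15
n=-2: not %3==0, s = 5+1 = 6; t=13
n=13: not %3==0, s = 6+1 = 7; t=26
n=1: not %3==0, s = 7+1 = 8; t=27
n=11: not %3==0, s = 8+1 = 9; t=38
n=4: not %3==0, s = 9+1 = 10; t=42
n=2: not %3==0, s = 10+1 = 11; t=44
s*t = 11*44 = 484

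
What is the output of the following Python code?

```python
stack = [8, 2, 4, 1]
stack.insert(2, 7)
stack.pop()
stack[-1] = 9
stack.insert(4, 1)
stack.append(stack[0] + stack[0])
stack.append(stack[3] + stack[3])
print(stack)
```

insert 7 at 2 → [8, 2, 7, 4, 1]
pop() removes 1 → [8, 2, 7, 4]
stack[-1] = 9 → [8, 2, 7, 9]
insert 1 at 4 → [8, 2, 7, 9, 1]
append stack[0]+stack[0] = 8+8 = 16 → [8, 2, 7, 9, 1, 16]
append stack[3]+stack[3] = 9+9 = 18 → [8, 2, 7, 9, 1, 16, 18]

[8, 2, 7, 9, 1, 16, 18]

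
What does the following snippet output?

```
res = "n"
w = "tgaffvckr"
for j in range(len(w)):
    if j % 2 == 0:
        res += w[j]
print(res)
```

ntafcr

j=0: add 't' → 'nt'
j=1: skip
j=2: add 'a' → 'nta'
j=3: skip
j=4: add 'f' → 'ntaf'
j=5: skip
j=6: add 'c' → 'ntafc'
j=7: skip
j=8: add 'r' → 'ntafcr'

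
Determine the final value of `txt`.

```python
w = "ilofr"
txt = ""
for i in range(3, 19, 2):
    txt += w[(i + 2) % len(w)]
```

i=3: add w[0]='i' → 'i'
i=5: add w[2]='o' → 'io'
i=7: add w[4]='r' → 'ior'
i=9: add w[1]='l' → 'iorl'
i=11: add w[3]='f' → 'iorlf'
i=13: add w[0]='i' → 'iorlfi'
i=15: add w[2]='o' → 'iorlfio'
i=17: add w[4]='r' → 'iorlfior'

'iorlfior'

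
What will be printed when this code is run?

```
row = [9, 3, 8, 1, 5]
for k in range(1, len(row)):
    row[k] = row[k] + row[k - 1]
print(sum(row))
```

k=1: row[1] = 3+9 = 12 → [9, 12, 8, 1, 5]
k=2: row[2] = 8+12 = 20 → [9, 12, 20, 1, 5]
k=3: row[3] = 1+20 = 21 → [9, 12, 20, 21, 5]
k=4: row[4] = 5+21 = 26 → [9, 12, 20, 21, 26]
sum = 88

88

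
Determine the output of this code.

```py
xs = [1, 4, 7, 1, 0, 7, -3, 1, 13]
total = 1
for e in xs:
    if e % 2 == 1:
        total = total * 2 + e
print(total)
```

e=1: odd, total = 1*2+1 = 3
e=4: not odd
e=7: odd, total = 3*2+7 = 13
e=1: odd, total = 13*2+1 = 27
e=0: not odd
e=7: odd, total = 27*2+7 = 61
e=-3: odd, total = 61*2+(-3) = 119
e=1: odd, total = 119*2+1 = 239
e=13: odd, total = 239*2+13 = 491

491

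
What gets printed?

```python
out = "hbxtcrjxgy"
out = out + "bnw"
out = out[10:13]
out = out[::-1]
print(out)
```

wnb

+ 'bnw' → 'hbxtcrjxgybnw'
slice [10:13] → 'bnw'
reverse → 'wnb'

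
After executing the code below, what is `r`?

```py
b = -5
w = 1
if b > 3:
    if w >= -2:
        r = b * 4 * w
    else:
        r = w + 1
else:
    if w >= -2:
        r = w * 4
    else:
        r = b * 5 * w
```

4

b=-5, w=1
b > 3 is False; w >= -2 is True
→ r = w * 4 = 4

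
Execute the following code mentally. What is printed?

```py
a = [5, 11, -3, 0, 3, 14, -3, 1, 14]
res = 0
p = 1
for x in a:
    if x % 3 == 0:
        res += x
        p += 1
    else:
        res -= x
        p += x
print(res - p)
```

x=5: not %3==0, res = 0-5 = -5; p=6
x=11: not %3==0, res = (-5)-11 = -16; p=17
x=-3: %3==0, res = (-16)+(-3) = -19; p=18
x=0: %3==0, res = (-19)+0 = -19; p=19
x=3: %3==0, res = (-19)+3 = -16; p=20
x=14: not %3==0, res = (-16)-14 = -30; p=34
x=-3: %3==0, res = (-30)+(-3) = -33; p=35
x=1: not %3==0, res = (-33)-1 = -34; p=36
x=14: not %3==0, res = (-34)-14 = -48; p=50
res-p = (-48)-50 = -98

-98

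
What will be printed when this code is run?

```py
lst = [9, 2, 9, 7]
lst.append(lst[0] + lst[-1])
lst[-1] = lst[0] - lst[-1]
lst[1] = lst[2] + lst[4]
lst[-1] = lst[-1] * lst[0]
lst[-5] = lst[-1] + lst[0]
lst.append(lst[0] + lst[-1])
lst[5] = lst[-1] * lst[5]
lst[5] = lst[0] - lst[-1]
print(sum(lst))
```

-13842

append lst[0]+lst[-1] = 9+7 = 16 → [9, 2, 9, 7, 16]
lst[-1] = lst[0]-lst[-1] = 9-16 = -7 → [9, 2, 9, 7, -7]
lst[1] = lst[2]+lst[4] = 9+(-7) = 2 → [9, 2, 9, 7, -7]
lst[-1] = lst[-1]*lst[0] = (-7)*9 = -63 → [9, 2, 9, 7, -63]
lst[-5] = lst[-1]+lst[0] = (-63)+9 = -54 → [-54, 2, 9, 7, -63]
append lst[0]+lst[-1] = (-54)+(-63) = -117 → [-54, 2, 9, 7, -63, -117]
lst[5] = lst[-1]*lst[5] = (-117)*(-117) = 13689 → [-54, 2, 9, 7, -63, 13689]
lst[5] = lst[0]-lst[-1] = (-54)-13689 = -13743 → [-54, 2, 9, 7, -63, -13743]
sum = -13842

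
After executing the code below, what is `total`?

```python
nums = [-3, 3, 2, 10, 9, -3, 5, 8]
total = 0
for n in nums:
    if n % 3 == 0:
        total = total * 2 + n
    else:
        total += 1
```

13

n=-3: %3==0, total = 0*2+(-3) = -3
n=3: %3==0, total = (-3)*2+3 = -3
n=2: not %3==0, total = (-3)+1 = -2
n=10: not %3==0, total = (-2)+1 = -1
n=9: %3==0, total = (-1)*2+9 = 7
n=-3: %3==0, total = 7*2+(-3) = 11
n=5: not %3==0, total = 11+1 = 12
n=8: not %3==0, total = 12+1 = 13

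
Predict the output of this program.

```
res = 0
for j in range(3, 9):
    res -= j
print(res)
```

j=3: res = 0-3 = -3
j=4: res = (-3)-4 = -7
j=5: res = (-7)-5 = -12
j=6: res = (-12)-6 = -18
j=7: res = (-18)-7 = -25
j=8: res = (-25)-8 = -33

-33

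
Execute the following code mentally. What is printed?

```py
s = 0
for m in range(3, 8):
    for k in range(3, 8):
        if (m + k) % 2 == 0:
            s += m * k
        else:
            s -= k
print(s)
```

265

m=3,k=3: even sum, s = 0+9 = 9
m=3,k=4: odd sum, s = 9-4 = 5
m=3,k=5: even sum, s = 5+15 = 20
m=3,k=6: odd sum, s = 20-6 = 14
m=3,k=7: even sum, s = 14+21 = 35
m=4,k=3: odd sum, s = 35-3 = 32
m=4,k=4: even sum, s = 32+16 = 48
m=4,k=5: odd sum, s = 48-5 = 43
m=4,k=6: even sum, s = 43+24 = 67
m=4,k=7: odd sum, s = 67-7 = 60
m=5,k=3: even sum, s = 60+15 = 75
m=5,k=4: odd sum, s = 75-4 = 71
m=5,k=5: even sum, s = 71+25 = 96
m=5,k=6: odd sum, s = 96-6 = 90
m=5,k=7: even sum, s = 90+35 = 125
m=6,k=3: odd sum, s = 125-3 = 122
m=6,k=4: even sum, s = 122+24 = 146
m=6,k=5: odd sum, s = 146-5 = 141
m=6,k=6: even sum, s = 141+36 = 177
m=6,k=7: odd sum, s = 177-7 = 170
m=7,k=3: even sum, s = 170+21 = 191
m=7,k=4: odd sum, s = 191-4 = 187
m=7,k=5: even sum, s = 187+35 = 222
m=7,k=6: odd sum, s = 222-6 = 216
m=7,k=7: even sum, s = 216+49 = 265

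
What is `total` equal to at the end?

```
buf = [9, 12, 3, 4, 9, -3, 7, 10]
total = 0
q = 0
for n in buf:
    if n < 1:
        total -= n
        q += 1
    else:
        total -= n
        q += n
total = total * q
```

n=9: not <1, total = 0-9 = -9; q=9
n=12: not <1, total = (-9)-12 = -21; q=21
n=3: not <1, total = (-21)-3 = -24; q=24
n=4: not <1, total = (-24)-4 = -28; q=28
n=9: not <1, total = (-28)-9 = -37; q=37
n=-3: <1, total = (-37)-(-3) = -34; q=38
n=7: not <1, total = (-34)-7 = -41; q=45
n=10: not <1, total = (-41)-10 = -51; q=55
total*q = (-51)*55 = -2805

-2805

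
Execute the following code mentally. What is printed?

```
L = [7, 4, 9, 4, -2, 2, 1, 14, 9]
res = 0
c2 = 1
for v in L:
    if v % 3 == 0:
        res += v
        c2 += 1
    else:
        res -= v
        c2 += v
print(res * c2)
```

-396

v=7: not %3==0, res = 0-7 = -7; c2=8
v=4: not %3==0, res = (-7)-4 = -11; c2=12
v=9: %3==0, res = (-11)+9 = -2; c2=13
v=4: not %3==0, res = (-2)-4 = -6; c2=17
v=-2: not %3==0, res = (-6)-(-2) = -4; c2=15
v=2: not %3==0, res = (-4)-2 = -6; c2=17
v=1: not %3==0, res = (-6)-1 = -7; c2=18
v=14: not %3==0, res = (-7)-14 = -21; c2=32
v=9: %3==0, res = (-21)+9 = -12; c2=33
res*c2 = (-12)*33 = -396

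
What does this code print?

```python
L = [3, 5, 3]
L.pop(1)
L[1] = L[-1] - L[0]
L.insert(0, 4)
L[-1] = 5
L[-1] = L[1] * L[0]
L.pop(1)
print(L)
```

[4, 12]

pop(1) removes 5 → [3, 3]
L[1] = L[-1]-L[0] = 3-3 = 0 → [3, 0]
insert 4 at 0 → [4, 3, 0]
L[-1] = 5 → [4, 3, 5]
L[-1] = L[1]*L[0] = 3*4 = 12 → [4, 3, 12]
pop(1) removes 3 → [4, 12]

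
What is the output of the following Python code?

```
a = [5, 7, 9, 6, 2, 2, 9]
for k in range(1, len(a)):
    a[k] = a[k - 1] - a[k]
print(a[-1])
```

k=1: a[1] = 5-7 = -2 → [5, -2, 9, 6, 2, 2, 9]
k=2: a[2] = (-2)-9 = -11 → [5, -2, -11, 6, 2, 2, 9]
k=3: a[3] = (-11)-6 = -17 → [5, -2, -11, -17, 2, 2, 9]
k=4: a[4] = (-17)-2 = -19 → [5, -2, -11, -17, -19, 2, 9]
k=5: a[5] = (-19)-2 = -21 → [5, -2, -11, -17, -19, -21, 9]
k=6: a[6] = (-21)-9 = -30 → [5, -2, -11, -17, -19, -21, -30]

-30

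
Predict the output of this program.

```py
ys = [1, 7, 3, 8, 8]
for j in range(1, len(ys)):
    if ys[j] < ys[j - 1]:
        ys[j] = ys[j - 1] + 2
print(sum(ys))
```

41

j=1: 7>=1, unchanged → [1, 7, 3, 8, 8]
j=2: 3<7, ys[2] = 7+2 = 9 → [1, 7, 9, 8, 8]
j=3: 8<9, ys[3] = 9+2 = 11 → [1, 7, 9, 11, 8]
j=4: 8<11, ys[4] = 11+2 = 13 → [1, 7, 9, 11, 13]
sum = 41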